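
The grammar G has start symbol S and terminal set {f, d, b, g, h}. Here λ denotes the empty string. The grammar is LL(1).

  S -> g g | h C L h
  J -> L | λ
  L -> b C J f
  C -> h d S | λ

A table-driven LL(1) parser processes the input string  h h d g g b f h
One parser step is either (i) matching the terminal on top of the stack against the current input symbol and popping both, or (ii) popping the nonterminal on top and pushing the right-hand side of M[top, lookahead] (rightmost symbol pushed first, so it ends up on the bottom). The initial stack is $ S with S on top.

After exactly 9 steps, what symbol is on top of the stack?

step 1: stack=$ S  input=h h d g g b f h $  — expand S -> h C L h
step 2: stack=$ h L C h  input=h h d g g b f h $  — match h
step 3: stack=$ h L C  input=h d g g b f h $  — expand C -> h d S
step 4: stack=$ h L S d h  input=h d g g b f h $  — match h
step 5: stack=$ h L S d  input=d g g b f h $  — match d
step 6: stack=$ h L S  input=g g b f h $  — expand S -> g g
step 7: stack=$ h L g g  input=g g b f h $  — match g
step 8: stack=$ h L g  input=g b f h $  — match g
step 9: stack=$ h L  input=b f h $  — expand L -> b C J f
Stack after step 9: $ h f J C b (top = b).

b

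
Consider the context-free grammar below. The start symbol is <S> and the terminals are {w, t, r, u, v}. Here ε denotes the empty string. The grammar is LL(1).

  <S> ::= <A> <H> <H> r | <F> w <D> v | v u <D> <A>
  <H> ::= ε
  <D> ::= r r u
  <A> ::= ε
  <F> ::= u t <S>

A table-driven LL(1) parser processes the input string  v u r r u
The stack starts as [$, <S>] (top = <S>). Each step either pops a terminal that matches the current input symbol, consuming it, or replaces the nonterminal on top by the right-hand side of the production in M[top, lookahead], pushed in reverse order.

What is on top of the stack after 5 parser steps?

     Stack          Input        Action
  1  $ <S>          v u r r u $  expand <S> ::= v u <D> <A>
  2  $ <A> <D> u v  v u r r u $  match v
  3  $ <A> <D> u    u r r u $    match u
  4  $ <A> <D>      r r u $      expand <D> ::= r r u
  5  $ <A> u r r    r r u $      match r
Stack after step 5: $ <A> u r (top = r).

r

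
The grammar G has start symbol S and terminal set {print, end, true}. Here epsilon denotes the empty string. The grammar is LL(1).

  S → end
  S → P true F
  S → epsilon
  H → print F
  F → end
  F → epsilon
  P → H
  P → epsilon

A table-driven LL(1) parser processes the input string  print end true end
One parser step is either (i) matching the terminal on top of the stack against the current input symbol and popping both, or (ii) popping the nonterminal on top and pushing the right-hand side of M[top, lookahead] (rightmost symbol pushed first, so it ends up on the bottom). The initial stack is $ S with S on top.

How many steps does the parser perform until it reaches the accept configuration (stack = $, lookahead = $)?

9

     Stack             Input                 Action
  1  $ S               print end true end $  expand S → P true F
  2  $ F true P        print end true end $  expand P → H
  3  $ F true H        print end true end $  expand H → print F
  4  $ F true F print  print end true end $  match print
  5  $ F true F        end true end $        expand F → end
  6  $ F true end      end true end $        match end
  7  $ F true          true end $            match true
  8  $ F               end $                 expand F → end
  9  $ end             end $                 match end
Accept reached after 9 steps.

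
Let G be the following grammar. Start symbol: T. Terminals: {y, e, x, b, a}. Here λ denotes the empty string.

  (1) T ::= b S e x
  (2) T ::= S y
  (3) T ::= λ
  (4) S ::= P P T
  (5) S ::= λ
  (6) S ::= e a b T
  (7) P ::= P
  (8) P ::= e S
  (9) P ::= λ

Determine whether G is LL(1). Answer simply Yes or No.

No

FIRST(T) = {λ, b, e, y}
FIRST(S) = {λ, b, e, y}
FIRST(P) = {λ, e}
FOLLOW(T) = {$, b, e, y}
FOLLOW(S) = {b, e, y}
FOLLOW(P) = {b, e, y}
Cell M[P, b] receives both P ::= P and P ::= λ — the grammar is not LL(1).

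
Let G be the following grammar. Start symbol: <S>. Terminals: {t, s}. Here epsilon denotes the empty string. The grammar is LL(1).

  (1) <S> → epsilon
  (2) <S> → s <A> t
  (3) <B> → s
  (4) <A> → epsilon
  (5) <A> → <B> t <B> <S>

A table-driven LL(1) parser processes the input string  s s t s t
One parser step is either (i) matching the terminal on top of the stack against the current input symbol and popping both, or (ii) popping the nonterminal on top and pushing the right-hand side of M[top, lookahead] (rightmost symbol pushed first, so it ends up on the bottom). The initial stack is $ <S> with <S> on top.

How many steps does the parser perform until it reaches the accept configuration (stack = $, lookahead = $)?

10

      Stack              Input        Action
   1  $ <S>              s s t s t $  expand <S> → s <A> t
   2  $ t <A> s          s s t s t $  match s
   3  $ t <A>            s t s t $    expand <A> → <B> t <B> <S>
   4  $ t <S> <B> t <B>  s t s t $    expand <B> → s
   5  $ t <S> <B> t s    s t s t $    match s
   6  $ t <S> <B> t      t s t $      match t
   7  $ t <S> <B>        s t $        expand <B> → s
   8  $ t <S> s          s t $        match s
   9  $ t <S>            t $          expand <S> → epsilon
  10  $ t                t $          match t
Accept reached after 10 steps.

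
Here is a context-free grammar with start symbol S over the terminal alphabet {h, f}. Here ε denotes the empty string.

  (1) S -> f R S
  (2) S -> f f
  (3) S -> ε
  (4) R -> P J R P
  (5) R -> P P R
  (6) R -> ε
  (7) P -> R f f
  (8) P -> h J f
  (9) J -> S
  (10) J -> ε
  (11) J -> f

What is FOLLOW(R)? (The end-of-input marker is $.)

{$, f, h}

FIRST(S) = {ε, f}
FIRST(J) = {ε, f}  (via S)
FIRST(R) = {ε, f, h}  (via P J R P, P P R)
FIRST(P) = {f, h}  (via R f f)
FOLLOW(S) includes $ since S is the start symbol.
FOLLOW(J): in R->P J R P, J is followed by R P with FIRST {f, h}; in P->h J f, J is followed by f with FIRST {f}. Thus FOLLOW(J) = {f, h}.
FOLLOW(S): in S->f R S, the suffix after S is empty (adds nothing new); in J->S, the suffix after S is empty, so FOLLOW(S) ⊇ FOLLOW(J) = {f, h}. Thus FOLLOW(S) = {$, f, h}.
FOLLOW(R): in S->f R S, R is followed by S with FIRST {ε, f}; in S->f R S, the suffix after R is nullable, so FOLLOW(R) ⊇ FOLLOW(S) = {$, f, h}; in R->P J R P, R is followed by P with FIRST {f, h}; in R->P P R, the suffix after R is empty (adds nothing new); in P->R f f, R is followed by f f with FIRST {f}. Thus FOLLOW(R) = {$, f, h}.
FOLLOW(P): in R->P J R P (occurrence 1), P is followed by J R P with FIRST {f, h}; in R->P J R P (occurrence 2), the suffix after P is empty, so FOLLOW(P) ⊇ FOLLOW(R) = {$, f, h}; in R->P P R (occurrence 1), P is followed by P R with FIRST {f, h}; in R->P P R (occurrence 2), P is followed by R with FIRST {ε, f, h}; in R->P P R (occurrence 2), the suffix after P is nullable, so FOLLOW(P) ⊇ FOLLOW(R) = {$, f, h}. Thus FOLLOW(P) = {$, f, h}.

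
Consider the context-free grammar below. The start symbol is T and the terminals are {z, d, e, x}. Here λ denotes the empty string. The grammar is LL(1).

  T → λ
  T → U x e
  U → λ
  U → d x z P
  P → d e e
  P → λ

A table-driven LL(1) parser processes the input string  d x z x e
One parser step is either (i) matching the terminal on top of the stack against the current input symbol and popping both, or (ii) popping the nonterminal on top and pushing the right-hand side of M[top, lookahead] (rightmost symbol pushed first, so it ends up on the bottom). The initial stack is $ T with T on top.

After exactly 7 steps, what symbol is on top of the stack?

e

     Stack          Input        Action
  1  $ T            d x z x e $  expand T → U x e
  2  $ e x U        d x z x e $  expand U → d x z P
  3  $ e x P z x d  d x z x e $  match d
  4  $ e x P z x    x z x e $    match x
  5  $ e x P z      z x e $      match z
  6  $ e x P        x e $        expand P → λ
  7  $ e x          x e $        match x
Stack after step 7: $ e (top = e).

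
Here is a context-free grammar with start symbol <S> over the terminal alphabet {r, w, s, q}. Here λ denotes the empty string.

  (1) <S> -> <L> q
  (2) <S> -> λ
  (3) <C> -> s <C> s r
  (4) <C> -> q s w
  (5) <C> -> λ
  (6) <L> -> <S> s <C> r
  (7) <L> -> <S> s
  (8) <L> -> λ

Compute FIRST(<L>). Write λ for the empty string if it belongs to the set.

{λ, q, s}

FIRST(<C>) = {λ, q, s}
FIRST(<S>) = {λ, q, s}  (via <L> q)
FIRST(<L>) = {λ, q, s}  (via <S> s <C> r, <S> s)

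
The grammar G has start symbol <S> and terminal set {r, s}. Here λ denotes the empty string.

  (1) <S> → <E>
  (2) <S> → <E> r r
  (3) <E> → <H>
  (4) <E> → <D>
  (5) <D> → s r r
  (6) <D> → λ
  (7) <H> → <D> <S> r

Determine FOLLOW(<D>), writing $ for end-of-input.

{$, r, s}

FIRST(<D>): from <D>→s r r we get {s}; from <D>→λ we get {λ}. So FIRST(<D>) = {λ, s}.
FIRST(<S>): from <S>→<E> we get {λ, r, s}; from <S>→<E> r r we get {r, s}. So FIRST(<S>) = {λ, r, s}.
FIRST(<H>): from <H>→<D> <S> r we get {r, s}. So FIRST(<H>) = {r, s}.
FIRST(<E>): from <E>→<H> we get {r, s}; from <E>→<D> we get {λ, s}. So FIRST(<E>) = {λ, r, s}.
FOLLOW(<S>) includes $ since <S> is the start symbol.
FOLLOW(<S>): in <H>→<D> <S> r, <S> is followed by r with FIRST {r}. Thus FOLLOW(<S>) = {$, r}.
FOLLOW(<E>): in <S>→<E>, the suffix after <E> is empty, so FOLLOW(<E>) ⊇ FOLLOW(<S>) = {$, r}; in <S>→<E> r r, <E> is followed by r r with FIRST {r}. Thus FOLLOW(<E>) = {$, r}.
FOLLOW(<D>): in <E>→<D>, the suffix after <D> is empty, so FOLLOW(<D>) ⊇ FOLLOW(<E>) = {$, r}; in <H>→<D> <S> r, <D> is followed by <S> r with FIRST {r, s}. Thus FOLLOW(<D>) = {$, r, s}.
FOLLOW(<H>): in <E>→<H>, the suffix after <H> is empty, so FOLLOW(<H>) ⊇ FOLLOW(<E>) = {$, r}. Thus FOLLOW(<H>) = {$, r}.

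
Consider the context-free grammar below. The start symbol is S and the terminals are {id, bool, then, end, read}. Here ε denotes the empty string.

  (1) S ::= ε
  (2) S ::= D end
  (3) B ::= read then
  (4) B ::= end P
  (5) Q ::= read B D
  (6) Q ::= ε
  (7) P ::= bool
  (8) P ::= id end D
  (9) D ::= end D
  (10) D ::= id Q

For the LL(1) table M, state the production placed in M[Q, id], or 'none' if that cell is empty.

FIRST(B) = {end, read}
FIRST(Q) = {ε, read}
FIRST(P) = {bool, id}
FIRST(D) = {end, id}
FIRST(S) = {ε, end, id}  (via D end)
FOLLOW(S) includes $ since S is the start symbol.
FOLLOW(Q): in D::=id Q, the suffix after Q is empty, so FOLLOW(Q) ⊇ FOLLOW(D) = {end, id}. Thus FOLLOW(Q) = {end, id}.
FOLLOW(D): in S::=D end, D is followed by end with FIRST {end}; in Q::=read B D, the suffix after D is empty, so FOLLOW(D) ⊇ FOLLOW(Q) = {end, id}; in P::=id end D, the suffix after D is empty, so FOLLOW(D) ⊇ FOLLOW(P) = {end, id}; in D::=end D, the suffix after D is empty (adds nothing new). Thus FOLLOW(D) = {end, id}.
For Q ::= read B D: FIRST(read B D) = {read}, so it goes in M[Q, t] for t ∈ {read}.
For Q ::= ε: FIRST(ε) = {ε}, so it goes in M[Q, t] for t ∈ {}; since ε ∈ FIRST, also for every t ∈ FOLLOW(Q) = {end, id}.

Q ::= ε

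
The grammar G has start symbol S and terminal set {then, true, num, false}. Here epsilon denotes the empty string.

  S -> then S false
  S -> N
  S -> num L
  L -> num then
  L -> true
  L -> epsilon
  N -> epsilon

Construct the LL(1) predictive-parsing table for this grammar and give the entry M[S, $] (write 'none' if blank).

S -> N

FIRST(L): from L->num then we get {num}; from L->true we get {true}; from L->epsilon we get {epsilon}. So FIRST(L) = {epsilon, num, true}.
FIRST(N): from N->epsilon we get {epsilon}. So FIRST(N) = {epsilon}.
FIRST(S): from S->then S false we get {then}; from S->N we get {epsilon}; from S->num L we get {num}. So FIRST(S) = {epsilon, num, then}.
FOLLOW(S) includes $ since S is the start symbol.
FOLLOW(S): in S->then S false, S is followed by false with FIRST {false}. Thus FOLLOW(S) = {$, false}.
For S -> then S false: FIRST(then S false) = {then}, so it goes in M[S, t] for t ∈ {then}.
For S -> N: FIRST(N) = {epsilon}, so it goes in M[S, t] for t ∈ {}; since epsilon ∈ FIRST, also for every t ∈ FOLLOW(S) = {$, false}.
For S -> num L: FIRST(num L) = {num}, so it goes in M[S, t] for t ∈ {num}.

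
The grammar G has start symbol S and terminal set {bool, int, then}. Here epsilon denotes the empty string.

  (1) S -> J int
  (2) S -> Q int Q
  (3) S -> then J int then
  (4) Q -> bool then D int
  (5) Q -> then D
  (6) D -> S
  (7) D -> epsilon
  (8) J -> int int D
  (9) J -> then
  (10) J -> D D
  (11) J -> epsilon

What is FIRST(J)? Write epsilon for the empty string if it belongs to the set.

FIRST(Q): from Q->bool then D int we get {bool}; from Q->then D we get {then}. So FIRST(Q) = {bool, then}.
FIRST(S): from S->J int we get {bool, int, then}; from S->Q int Q we get {bool, then}; from S->then J int then we get {then}. So FIRST(S) = {bool, int, then}.
FIRST(D): from D->S we get {bool, int, then}; from D->epsilon we get {epsilon}. So FIRST(D) = {epsilon, bool, int, then}.
FIRST(J): from J->int int D we get {int}; from J->then we get {then}; from J->D D we get {epsilon, bool, int, then}; from J->epsilon we get {epsilon}. So FIRST(J) = {epsilon, bool, int, then}.

{epsilon, bool, int, then}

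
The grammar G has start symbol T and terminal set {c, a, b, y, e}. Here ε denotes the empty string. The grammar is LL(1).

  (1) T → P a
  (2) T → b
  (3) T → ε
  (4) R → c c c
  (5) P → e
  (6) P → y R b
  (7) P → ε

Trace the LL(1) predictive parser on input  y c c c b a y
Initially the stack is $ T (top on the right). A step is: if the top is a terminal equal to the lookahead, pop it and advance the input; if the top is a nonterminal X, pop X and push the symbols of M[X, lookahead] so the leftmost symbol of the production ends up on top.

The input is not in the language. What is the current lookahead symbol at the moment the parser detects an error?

      Stack        Input            Action
   1  $ T          y c c c b a y $  expand T → P a
   2  $ a P        y c c c b a y $  expand P → y R b
   3  $ a b R y    y c c c b a y $  match y
   4  $ a b R      c c c b a y $    expand R → c c c
   5  $ a b c c c  c c c b a y $    match c
   6  $ a b c c    c c b a y $      match c
   7  $ a b c      c b a y $        match c
   8  $ a b        b a y $          match b
   9  $ a          a y $            match a
  10  $            y $              error: stack empty but input remains

y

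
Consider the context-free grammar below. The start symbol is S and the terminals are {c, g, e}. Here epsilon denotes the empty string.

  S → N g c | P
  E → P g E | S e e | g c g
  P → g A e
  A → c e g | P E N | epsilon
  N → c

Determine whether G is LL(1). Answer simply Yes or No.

FIRST(S) = {c, g}
FIRST(E) = {c, g}
FIRST(P) = {g}
FIRST(A) = {epsilon, c, g}
FIRST(N) = {c}
FOLLOW(S) = {$, e}
FOLLOW(E) = {c}
FOLLOW(P) = {$, c, e, g}
FOLLOW(A) = {e}
FOLLOW(N) = {e, g}
Cell M[E, g] receives both E → P g E and E → S e e and E → g c g — the grammar is not LL(1).

No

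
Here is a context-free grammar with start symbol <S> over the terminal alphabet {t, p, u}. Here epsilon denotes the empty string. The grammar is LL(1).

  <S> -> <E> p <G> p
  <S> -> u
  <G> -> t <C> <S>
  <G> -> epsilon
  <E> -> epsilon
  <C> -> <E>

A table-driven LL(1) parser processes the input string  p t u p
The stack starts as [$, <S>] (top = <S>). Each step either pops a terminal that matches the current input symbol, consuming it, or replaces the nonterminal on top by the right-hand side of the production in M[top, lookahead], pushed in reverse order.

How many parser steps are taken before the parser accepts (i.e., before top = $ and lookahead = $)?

step 1: stack=$ <S>  input=p t u p $  — expand <S> -> <E> p <G> p
step 2: stack=$ p <G> p <E>  input=p t u p $  — expand <E> -> epsilon
step 3: stack=$ p <G> p  input=p t u p $  — match p
step 4: stack=$ p <G>  input=t u p $  — expand <G> -> t <C> <S>
step 5: stack=$ p <S> <C> t  input=t u p $  — match t
step 6: stack=$ p <S> <C>  input=u p $  — expand <C> -> <E>
step 7: stack=$ p <S> <E>  input=u p $  — expand <E> -> epsilon
step 8: stack=$ p <S>  input=u p $  — expand <S> -> u
step 9: stack=$ p u  input=u p $  — match u
step 10: stack=$ p  input=p $  — match p
Accept reached after 10 steps.

10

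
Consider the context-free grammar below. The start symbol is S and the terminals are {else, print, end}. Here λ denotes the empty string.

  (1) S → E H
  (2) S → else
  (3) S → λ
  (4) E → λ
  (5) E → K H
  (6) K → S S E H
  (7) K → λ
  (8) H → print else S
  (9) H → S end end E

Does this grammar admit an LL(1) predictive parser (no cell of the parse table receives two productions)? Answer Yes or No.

No

FIRST(S) = {λ, else, end, print}
FIRST(E) = {λ, else, end, print}
FIRST(K) = {λ, else, end, print}
FIRST(H) = {else, end, print}
FOLLOW(S) = {$, else, end, print}
FOLLOW(E) = {$, else, end, print}
FOLLOW(K) = {else, end, print}
FOLLOW(H) = {$, else, end, print}
Cell M[E, else] receives both E → λ and E → K H — the grammar is not LL(1).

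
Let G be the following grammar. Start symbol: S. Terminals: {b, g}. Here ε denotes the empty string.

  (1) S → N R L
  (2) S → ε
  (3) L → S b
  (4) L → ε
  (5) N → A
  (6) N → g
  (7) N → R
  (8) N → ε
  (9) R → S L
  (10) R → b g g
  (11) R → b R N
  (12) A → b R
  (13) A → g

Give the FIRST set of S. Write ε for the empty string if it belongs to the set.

{ε, b, g}

FIRST(A) = {b, g}
FIRST(S) = {ε, b, g}  (via N R L)
FIRST(L) = {ε, b, g}  (via S b)
FIRST(R) = {ε, b, g}  (via S L)
FIRST(N) = {ε, b, g}  (via A, R)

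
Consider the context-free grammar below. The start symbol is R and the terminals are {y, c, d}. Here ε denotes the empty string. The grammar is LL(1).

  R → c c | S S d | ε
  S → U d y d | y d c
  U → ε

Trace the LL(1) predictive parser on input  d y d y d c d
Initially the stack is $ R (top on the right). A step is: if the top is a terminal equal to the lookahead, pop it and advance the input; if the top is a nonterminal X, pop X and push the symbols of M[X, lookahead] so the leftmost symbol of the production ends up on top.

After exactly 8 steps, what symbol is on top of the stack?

     Stack          Input            Action
  1  $ R            d y d y d c d $  expand R → S S d
  2  $ d S S        d y d y d c d $  expand S → U d y d
  3  $ d S d y d U  d y d y d c d $  expand U → ε
  4  $ d S d y d    d y d y d c d $  match d
  5  $ d S d y      y d y d c d $    match y
  6  $ d S d        d y d c d $      match d
  7  $ d S          y d c d $        expand S → y d c
  8  $ d c d y      y d c d $        match y
Stack after step 8: $ d c d (top = d).

d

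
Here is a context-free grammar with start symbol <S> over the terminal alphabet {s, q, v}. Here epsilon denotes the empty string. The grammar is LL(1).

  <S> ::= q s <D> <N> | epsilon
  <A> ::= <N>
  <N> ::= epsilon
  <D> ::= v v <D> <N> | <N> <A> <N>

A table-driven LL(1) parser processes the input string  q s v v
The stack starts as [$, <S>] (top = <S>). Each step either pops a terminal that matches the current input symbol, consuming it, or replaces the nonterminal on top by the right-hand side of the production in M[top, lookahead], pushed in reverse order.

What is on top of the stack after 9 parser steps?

<N>

step 1: stack=$ <S>  input=q s v v $  — expand <S> ::= q s <D> <N>
step 2: stack=$ <N> <D> s q  input=q s v v $  — match q
step 3: stack=$ <N> <D> s  input=s v v $  — match s
step 4: stack=$ <N> <D>  input=v v $  — expand <D> ::= v v <D> <N>
step 5: stack=$ <N> <N> <D> v v  input=v v $  — match v
step 6: stack=$ <N> <N> <D> v  input=v $  — match v
step 7: stack=$ <N> <N> <D>  input=$  — expand <D> ::= <N> <A> <N>
step 8: stack=$ <N> <N> <N> <A> <N>  input=$  — expand <N> ::= epsilon
step 9: stack=$ <N> <N> <N> <A>  input=$  — expand <A> ::= <N>
Stack after step 9: $ <N> <N> <N> <N> (top = <N>).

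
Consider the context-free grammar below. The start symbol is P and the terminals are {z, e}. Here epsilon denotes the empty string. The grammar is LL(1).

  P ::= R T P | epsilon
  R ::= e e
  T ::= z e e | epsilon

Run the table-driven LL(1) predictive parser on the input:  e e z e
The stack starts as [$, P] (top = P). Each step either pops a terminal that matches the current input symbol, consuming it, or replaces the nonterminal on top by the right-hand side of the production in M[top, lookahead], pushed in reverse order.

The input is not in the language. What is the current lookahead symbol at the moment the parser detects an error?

step 1: stack=$ P  input=e e z e $  — expand P ::= R T P
step 2: stack=$ P T R  input=e e z e $  — expand R ::= e e
step 3: stack=$ P T e e  input=e e z e $  — match e
step 4: stack=$ P T e  input=e z e $  — match e
step 5: stack=$ P T  input=z e $  — expand T ::= z e e
step 6: stack=$ P e e z  input=z e $  — match z
step 7: stack=$ P e e  input=e $  — match e
step 8: stack=$ P e  input=$  — error: top is terminal e but lookahead is $

$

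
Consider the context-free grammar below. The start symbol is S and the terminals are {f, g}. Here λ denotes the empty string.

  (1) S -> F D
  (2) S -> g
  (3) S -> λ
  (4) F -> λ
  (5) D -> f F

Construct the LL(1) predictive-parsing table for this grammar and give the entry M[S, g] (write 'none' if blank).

FIRST(F): from F->λ we get {λ}. So FIRST(F) = {λ}.
FIRST(D): from D->f F we get {f}. So FIRST(D) = {f}.
FIRST(S): from S->F D we get {f}; from S->g we get {g}; from S->λ we get {λ}. So FIRST(S) = {λ, f, g}.
FOLLOW(S) includes $ since S is the start symbol.
FOLLOW(S): S appears on no right-hand side. Thus FOLLOW(S) = {$}.
For S -> F D: FIRST(F D) = {f}, so it goes in M[S, t] for t ∈ {f}.
For S -> g: FIRST(g) = {g}, so it goes in M[S, t] for t ∈ {g}.
For S -> λ: FIRST(λ) = {λ}, so it goes in M[S, t] for t ∈ {}; since λ ∈ FIRST, also for every t ∈ FOLLOW(S) = {$}.

S -> g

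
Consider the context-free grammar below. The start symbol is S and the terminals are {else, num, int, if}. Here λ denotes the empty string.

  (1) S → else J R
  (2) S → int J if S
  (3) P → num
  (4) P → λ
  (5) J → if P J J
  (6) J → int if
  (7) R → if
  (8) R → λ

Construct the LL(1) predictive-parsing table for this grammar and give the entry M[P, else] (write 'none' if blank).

none

FIRST(S): from S→else J R we get {else}; from S→int J if S we get {int}. So FIRST(S) = {else, int}.
FIRST(P): from P→num we get {num}; from P→λ we get {λ}. So FIRST(P) = {λ, num}.
FIRST(J): from J→if P J J we get {if}; from J→int if we get {int}. So FIRST(J) = {if, int}.
FIRST(R): from R→if we get {if}; from R→λ we get {λ}. So FIRST(R) = {λ, if}.
FOLLOW(S) includes $ since S is the start symbol.
FOLLOW(P): in J→if P J J, P is followed by J J with FIRST {if, int}. Thus FOLLOW(P) = {if, int}.
For P → num: FIRST(num) = {num}, so it goes in M[P, t] for t ∈ {num}.
For P → λ: FIRST(λ) = {λ}, so it goes in M[P, t] for t ∈ {}; since λ ∈ FIRST, also for every t ∈ FOLLOW(P) = {if, int}.
None of these place a production in M[P, else].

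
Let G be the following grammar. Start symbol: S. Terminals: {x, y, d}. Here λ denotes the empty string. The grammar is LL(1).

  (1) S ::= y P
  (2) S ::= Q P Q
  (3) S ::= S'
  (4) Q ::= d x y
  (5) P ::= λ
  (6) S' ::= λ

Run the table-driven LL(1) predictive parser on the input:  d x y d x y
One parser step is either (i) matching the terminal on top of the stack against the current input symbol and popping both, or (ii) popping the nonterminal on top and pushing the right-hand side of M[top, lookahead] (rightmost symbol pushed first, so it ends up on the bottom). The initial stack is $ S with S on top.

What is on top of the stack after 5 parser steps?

     Stack        Input          Action
  1  $ S          d x y d x y $  expand S ::= Q P Q
  2  $ Q P Q      d x y d x y $  expand Q ::= d x y
  3  $ Q P y x d  d x y d x y $  match d
  4  $ Q P y x    x y d x y $    match x
  5  $ Q P y      y d x y $      match y
Stack after step 5: $ Q P (top = P).

P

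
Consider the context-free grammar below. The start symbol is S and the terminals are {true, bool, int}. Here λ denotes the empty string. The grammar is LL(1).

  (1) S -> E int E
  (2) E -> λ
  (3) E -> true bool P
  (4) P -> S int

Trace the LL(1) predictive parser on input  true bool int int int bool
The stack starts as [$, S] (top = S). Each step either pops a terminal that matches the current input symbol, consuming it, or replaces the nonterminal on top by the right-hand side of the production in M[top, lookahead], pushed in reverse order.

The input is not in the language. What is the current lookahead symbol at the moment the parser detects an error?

bool

      Stack                Input                         Action
   1  $ S                  true bool int int int bool $  expand S -> E int E
   2  $ E int E            true bool int int int bool $  expand E -> true bool P
   3  $ E int P bool true  true bool int int int bool $  match true
   4  $ E int P bool       bool int int int bool $       match bool
   5  $ E int P            int int int bool $            expand P -> S int
   6  $ E int int S        int int int bool $            expand S -> E int E
   7  $ E int int E int E  int int int bool $            expand E -> λ
   8  $ E int int E int    int int int bool $            match int
   9  $ E int int E        int int bool $                expand E -> λ
  10  $ E int int          int int bool $                match int
  11  $ E int              int bool $                    match int
  12  $ E                  bool $                        error: M[E, bool] is empty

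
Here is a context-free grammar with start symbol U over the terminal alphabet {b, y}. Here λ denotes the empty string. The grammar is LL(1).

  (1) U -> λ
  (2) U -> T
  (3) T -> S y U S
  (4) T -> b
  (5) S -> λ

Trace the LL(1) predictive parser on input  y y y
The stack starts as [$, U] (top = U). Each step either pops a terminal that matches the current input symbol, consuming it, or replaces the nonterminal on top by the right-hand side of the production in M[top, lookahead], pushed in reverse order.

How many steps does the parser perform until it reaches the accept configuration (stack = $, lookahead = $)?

      Stack          Input    Action
   1  $ U            y y y $  expand U -> T
   2  $ T            y y y $  expand T -> S y U S
   3  $ S U y S      y y y $  expand S -> λ
   4  $ S U y        y y y $  match y
   5  $ S U          y y $    expand U -> T
   6  $ S T          y y $    expand T -> S y U S
   7  $ S S U y S    y y $    expand S -> λ
   8  $ S S U y      y y $    match y
   9  $ S S U        y $      expand U -> T
  10  $ S S T        y $      expand T -> S y U S
  11  $ S S S U y S  y $      expand S -> λ
  12  $ S S S U y    y $      match y
  13  $ S S S U      $        expand U -> λ
  14  $ S S S        $        expand S -> λ
  15  $ S S          $        expand S -> λ
  16  $ S            $        expand S -> λ
Accept reached after 16 steps.

16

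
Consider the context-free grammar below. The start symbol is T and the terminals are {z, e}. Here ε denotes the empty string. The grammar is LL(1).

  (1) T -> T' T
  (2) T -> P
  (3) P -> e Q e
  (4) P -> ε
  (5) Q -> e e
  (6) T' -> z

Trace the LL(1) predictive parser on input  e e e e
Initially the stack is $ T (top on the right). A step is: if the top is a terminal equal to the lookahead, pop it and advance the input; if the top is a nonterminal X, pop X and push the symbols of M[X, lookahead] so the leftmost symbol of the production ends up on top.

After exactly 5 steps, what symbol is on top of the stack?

step 1: stack=$ T  input=e e e e $  — expand T -> P
step 2: stack=$ P  input=e e e e $  — expand P -> e Q e
step 3: stack=$ e Q e  input=e e e e $  — match e
step 4: stack=$ e Q  input=e e e $  — expand Q -> e e
step 5: stack=$ e e e  input=e e e $  — match e
Stack after step 5: $ e e (top = e).

e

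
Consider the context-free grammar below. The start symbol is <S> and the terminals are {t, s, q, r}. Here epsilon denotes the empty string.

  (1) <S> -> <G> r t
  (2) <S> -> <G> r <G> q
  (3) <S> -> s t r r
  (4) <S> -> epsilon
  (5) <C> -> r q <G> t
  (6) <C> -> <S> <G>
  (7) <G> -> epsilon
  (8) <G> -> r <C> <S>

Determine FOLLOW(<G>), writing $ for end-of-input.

{q, r, s, t}

FIRST(<G>) = {epsilon, r}
FIRST(<S>) = {epsilon, r, s}  (via <G> r t, <G> r <G> q)
FIRST(<C>) = {epsilon, r, s}  (via <S> <G>)
FOLLOW(<S>) includes $ since <S> is the start symbol.
FOLLOW(<S>): in <C>-><S> <G>, <S> is followed by <G> with FIRST {epsilon, r}; in <C>-><S> <G>, the suffix after <S> is nullable, so FOLLOW(<S>) ⊇ FOLLOW(<C>) = {q, r, s, t}; in <G>->r <C> <S>, the suffix after <S> is empty, so FOLLOW(<S>) ⊇ FOLLOW(<G>) = {q, r, s, t}. Thus FOLLOW(<S>) = {$, q, r, s, t}.
FOLLOW(<C>): in <G>->r <C> <S>, <C> is followed by <S> with FIRST {epsilon, r, s}; in <G>->r <C> <S>, the suffix after <C> is nullable, so FOLLOW(<C>) ⊇ FOLLOW(<G>) = {q, r, s, t}. Thus FOLLOW(<C>) = {q, r, s, t}.
FOLLOW(<G>): in <S>-><G> r t, <G> is followed by r t with FIRST {r}; in <S>-><G> r <G> q (occurrence 1), <G> is followed by r <G> q with FIRST {r}; in <S>-><G> r <G> q (occurrence 2), <G> is followed by q with FIRST {q}; in <C>->r q <G> t, <G> is followed by t with FIRST {t}; in <C>-><S> <G>, the suffix after <G> is empty, so FOLLOW(<G>) ⊇ FOLLOW(<C>) = {q, r, s, t}. Thus FOLLOW(<G>) = {q, r, s, t}.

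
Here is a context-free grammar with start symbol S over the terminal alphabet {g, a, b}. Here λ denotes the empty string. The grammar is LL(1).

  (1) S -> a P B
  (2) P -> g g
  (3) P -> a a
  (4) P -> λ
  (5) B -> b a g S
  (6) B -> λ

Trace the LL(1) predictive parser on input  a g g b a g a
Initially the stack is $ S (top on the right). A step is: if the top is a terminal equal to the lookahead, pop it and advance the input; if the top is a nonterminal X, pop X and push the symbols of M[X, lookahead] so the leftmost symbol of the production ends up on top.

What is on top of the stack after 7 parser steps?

a

     Stack      Input            Action
  1  $ S        a g g b a g a $  expand S -> a P B
  2  $ B P a    a g g b a g a $  match a
  3  $ B P      g g b a g a $    expand P -> g g
  4  $ B g g    g g b a g a $    match g
  5  $ B g      g b a g a $      match g
  6  $ B        b a g a $        expand B -> b a g S
  7  $ S g a b  b a g a $        match b
Stack after step 7: $ S g a (top = a).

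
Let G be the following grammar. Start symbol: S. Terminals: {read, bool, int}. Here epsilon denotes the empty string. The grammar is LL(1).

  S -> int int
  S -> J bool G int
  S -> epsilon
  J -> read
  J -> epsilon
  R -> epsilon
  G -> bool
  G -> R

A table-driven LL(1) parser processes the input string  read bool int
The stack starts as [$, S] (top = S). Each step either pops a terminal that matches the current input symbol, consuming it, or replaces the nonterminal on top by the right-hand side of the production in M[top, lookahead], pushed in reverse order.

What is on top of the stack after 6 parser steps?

int

step 1: stack=$ S  input=read bool int $  — expand S -> J bool G int
step 2: stack=$ int G bool J  input=read bool int $  — expand J -> read
step 3: stack=$ int G bool read  input=read bool int $  — match read
step 4: stack=$ int G bool  input=bool int $  — match bool
step 5: stack=$ int G  input=int $  — expand G -> R
step 6: stack=$ int R  input=int $  — expand R -> epsilon
Stack after step 6: $ int (top = int).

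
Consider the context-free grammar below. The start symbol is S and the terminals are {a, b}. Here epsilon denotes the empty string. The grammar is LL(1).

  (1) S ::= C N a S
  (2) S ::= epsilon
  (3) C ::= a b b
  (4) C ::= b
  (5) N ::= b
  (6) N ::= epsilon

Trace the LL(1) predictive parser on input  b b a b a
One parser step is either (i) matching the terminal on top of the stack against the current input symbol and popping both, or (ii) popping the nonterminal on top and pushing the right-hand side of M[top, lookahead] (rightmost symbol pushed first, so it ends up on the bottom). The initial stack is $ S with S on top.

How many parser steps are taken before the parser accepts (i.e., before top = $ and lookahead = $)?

step 1: stack=$ S  input=b b a b a $  — expand S ::= C N a S
step 2: stack=$ S a N C  input=b b a b a $  — expand C ::= b
step 3: stack=$ S a N b  input=b b a b a $  — match b
step 4: stack=$ S a N  input=b a b a $  — expand N ::= b
step 5: stack=$ S a b  input=b a b a $  — match b
step 6: stack=$ S a  input=a b a $  — match a
step 7: stack=$ S  input=b a $  — expand S ::= C N a S
step 8: stack=$ S a N C  input=b a $  — expand C ::= b
step 9: stack=$ S a N b  input=b a $  — match b
step 10: stack=$ S a N  input=a $  — expand N ::= epsilon
step 11: stack=$ S a  input=a $  — match a
step 12: stack=$ S  input=$  — expand S ::= epsilon
Accept reached after 12 steps.

12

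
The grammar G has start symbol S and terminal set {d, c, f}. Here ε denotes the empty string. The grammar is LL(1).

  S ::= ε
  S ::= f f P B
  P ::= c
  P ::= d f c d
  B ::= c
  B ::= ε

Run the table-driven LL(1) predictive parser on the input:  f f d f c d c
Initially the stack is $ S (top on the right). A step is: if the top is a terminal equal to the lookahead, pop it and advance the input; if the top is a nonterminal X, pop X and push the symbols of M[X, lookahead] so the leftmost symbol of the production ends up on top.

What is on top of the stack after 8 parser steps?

     Stack        Input            Action
  1  $ S          f f d f c d c $  expand S ::= f f P B
  2  $ B P f f    f f d f c d c $  match f
  3  $ B P f      f d f c d c $    match f
  4  $ B P        d f c d c $      expand P ::= d f c d
  5  $ B d c f d  d f c d c $      match d
  6  $ B d c f    f c d c $        match f
  7  $ B d c      c d c $          match c
  8  $ B d        d c $            match d
Stack after step 8: $ B (top = B).

B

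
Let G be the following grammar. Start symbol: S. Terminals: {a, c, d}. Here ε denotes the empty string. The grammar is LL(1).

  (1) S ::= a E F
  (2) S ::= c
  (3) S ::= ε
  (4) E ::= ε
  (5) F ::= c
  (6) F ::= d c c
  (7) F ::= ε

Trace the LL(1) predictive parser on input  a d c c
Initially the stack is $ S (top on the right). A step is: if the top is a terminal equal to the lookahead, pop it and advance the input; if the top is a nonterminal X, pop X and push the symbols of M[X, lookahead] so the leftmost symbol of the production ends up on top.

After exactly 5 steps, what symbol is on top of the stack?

c

step 1: stack=$ S  input=a d c c $  — expand S ::= a E F
step 2: stack=$ F E a  input=a d c c $  — match a
step 3: stack=$ F E  input=d c c $  — expand E ::= ε
step 4: stack=$ F  input=d c c $  — expand F ::= d c c
step 5: stack=$ c c d  input=d c c $  — match d
Stack after step 5: $ c c (top = c).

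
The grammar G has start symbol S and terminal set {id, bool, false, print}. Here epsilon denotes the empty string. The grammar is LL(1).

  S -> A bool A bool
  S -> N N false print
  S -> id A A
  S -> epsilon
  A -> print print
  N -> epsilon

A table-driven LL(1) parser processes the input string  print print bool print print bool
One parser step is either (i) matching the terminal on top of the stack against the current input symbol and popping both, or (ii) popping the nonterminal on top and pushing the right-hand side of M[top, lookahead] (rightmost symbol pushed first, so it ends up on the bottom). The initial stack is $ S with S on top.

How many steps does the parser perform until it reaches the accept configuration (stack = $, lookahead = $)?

step 1: stack=$ S  input=print print bool print print bool $  — expand S -> A bool A bool
step 2: stack=$ bool A bool A  input=print print bool print print bool $  — expand A -> print print
step 3: stack=$ bool A bool print print  input=print print bool print print bool $  — match print
step 4: stack=$ bool A bool print  input=print bool print print bool $  — match print
step 5: stack=$ bool A bool  input=bool print print bool $  — match bool
step 6: stack=$ bool A  input=print print bool $  — expand A -> print print
step 7: stack=$ bool print print  input=print print bool $  — match print
step 8: stack=$ bool print  input=print bool $  — match print
step 9: stack=$ bool  input=bool $  — match bool
Accept reached after 9 steps.

9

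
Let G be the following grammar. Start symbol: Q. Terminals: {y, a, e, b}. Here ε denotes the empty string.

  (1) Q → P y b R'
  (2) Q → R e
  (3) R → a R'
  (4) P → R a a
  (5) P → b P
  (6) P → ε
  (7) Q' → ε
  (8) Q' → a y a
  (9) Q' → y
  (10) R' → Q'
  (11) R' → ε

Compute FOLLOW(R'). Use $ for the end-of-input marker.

FIRST(R) = {a}
FIRST(Q') = {ε, a, y}
FIRST(P) = {ε, a, b}  (via R a a)
FIRST(R') = {ε, a, y}  (via Q')
FIRST(Q) = {a, b, y}  (via P y b R', R e)
FOLLOW(Q) includes $ since Q is the start symbol.
FOLLOW(Q): Q appears on no right-hand side. Thus FOLLOW(Q) = {$}.
FOLLOW(R): in Q→R e, R is followed by e with FIRST {e}; in P→R a a, R is followed by a a with FIRST {a}. Thus FOLLOW(R) = {a, e}.
FOLLOW(P): in Q→P y b R', P is followed by y b R' with FIRST {y}; in P→b P, the suffix after P is empty (adds nothing new). Thus FOLLOW(P) = {y}.
FOLLOW(R'): in Q→P y b R', the suffix after R' is empty, so FOLLOW(R') ⊇ FOLLOW(Q) = {$}; in R→a R', the suffix after R' is empty, so FOLLOW(R') ⊇ FOLLOW(R) = {a, e}. Thus FOLLOW(R') = {$, a, e}.
FOLLOW(Q'): in R'→Q', the suffix after Q' is empty, so FOLLOW(Q') ⊇ FOLLOW(R') = {$, a, e}. Thus FOLLOW(Q') = {$, a, e}.

{$, a, e}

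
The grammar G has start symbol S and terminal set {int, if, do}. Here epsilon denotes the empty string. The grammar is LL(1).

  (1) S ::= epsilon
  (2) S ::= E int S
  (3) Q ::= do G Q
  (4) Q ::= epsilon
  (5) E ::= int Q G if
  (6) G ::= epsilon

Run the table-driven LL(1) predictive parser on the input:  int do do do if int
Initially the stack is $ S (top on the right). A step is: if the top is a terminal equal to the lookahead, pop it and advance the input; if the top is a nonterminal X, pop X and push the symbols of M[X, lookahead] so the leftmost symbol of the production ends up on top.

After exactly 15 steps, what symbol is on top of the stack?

      Stack                Input                  Action
   1  $ S                  int do do do if int $  expand S ::= E int S
   2  $ S int E            int do do do if int $  expand E ::= int Q G if
   3  $ S int if G Q int   int do do do if int $  match int
   4  $ S int if G Q       do do do if int $      expand Q ::= do G Q
   5  $ S int if G Q G do  do do do if int $      match do
   6  $ S int if G Q G     do do if int $         expand G ::= epsilon
   7  $ S int if G Q       do do if int $         expand Q ::= do G Q
   8  $ S int if G Q G do  do do if int $         match do
   9  $ S int if G Q G     do if int $            expand G ::= epsilon
  10  $ S int if G Q       do if int $            expand Q ::= do G Q
  11  $ S int if G Q G do  do if int $            match do
  12  $ S int if G Q G     if int $               expand G ::= epsilon
  13  $ S int if G Q       if int $               expand Q ::= epsilon
  14  $ S int if G         if int $               expand G ::= epsilon
  15  $ S int if           if int $               match if
Stack after step 15: $ S int (top = int).

int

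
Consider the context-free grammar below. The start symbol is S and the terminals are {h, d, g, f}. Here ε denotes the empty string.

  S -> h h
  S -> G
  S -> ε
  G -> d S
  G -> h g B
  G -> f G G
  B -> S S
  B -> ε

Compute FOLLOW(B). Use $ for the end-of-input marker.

{$, d, f, h}

FIRST(G) = {d, f, h}
FIRST(S) = {ε, d, f, h}  (via G)
FIRST(B) = {ε, d, f, h}  (via S S)
FOLLOW(S) includes $ since S is the start symbol.
FOLLOW(S): in G->d S, the suffix after S is empty, so FOLLOW(S) ⊇ FOLLOW(G) = {$, d, f, h}; in B->S S (occurrence 1), S is followed by S with FIRST {ε, d, f, h}; in B->S S (occurrence 1), the suffix after S is nullable, so FOLLOW(S) ⊇ FOLLOW(B) = {$, d, f, h}; in B->S S (occurrence 2), the suffix after S is empty, so FOLLOW(S) ⊇ FOLLOW(B) = {$, d, f, h}. Thus FOLLOW(S) = {$, d, f, h}.
FOLLOW(G): in S->G, the suffix after G is empty, so FOLLOW(G) ⊇ FOLLOW(S) = {$, d, f, h}; in G->f G G (occurrence 1), G is followed by G with FIRST {d, f, h}; in G->f G G (occurrence 2), the suffix after G is empty (adds nothing new). Thus FOLLOW(G) = {$, d, f, h}.
FOLLOW(B): in G->h g B, the suffix after B is empty, so FOLLOW(B) ⊇ FOLLOW(G) = {$, d, f, h}. Thus FOLLOW(B) = {$, d, f, h}.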